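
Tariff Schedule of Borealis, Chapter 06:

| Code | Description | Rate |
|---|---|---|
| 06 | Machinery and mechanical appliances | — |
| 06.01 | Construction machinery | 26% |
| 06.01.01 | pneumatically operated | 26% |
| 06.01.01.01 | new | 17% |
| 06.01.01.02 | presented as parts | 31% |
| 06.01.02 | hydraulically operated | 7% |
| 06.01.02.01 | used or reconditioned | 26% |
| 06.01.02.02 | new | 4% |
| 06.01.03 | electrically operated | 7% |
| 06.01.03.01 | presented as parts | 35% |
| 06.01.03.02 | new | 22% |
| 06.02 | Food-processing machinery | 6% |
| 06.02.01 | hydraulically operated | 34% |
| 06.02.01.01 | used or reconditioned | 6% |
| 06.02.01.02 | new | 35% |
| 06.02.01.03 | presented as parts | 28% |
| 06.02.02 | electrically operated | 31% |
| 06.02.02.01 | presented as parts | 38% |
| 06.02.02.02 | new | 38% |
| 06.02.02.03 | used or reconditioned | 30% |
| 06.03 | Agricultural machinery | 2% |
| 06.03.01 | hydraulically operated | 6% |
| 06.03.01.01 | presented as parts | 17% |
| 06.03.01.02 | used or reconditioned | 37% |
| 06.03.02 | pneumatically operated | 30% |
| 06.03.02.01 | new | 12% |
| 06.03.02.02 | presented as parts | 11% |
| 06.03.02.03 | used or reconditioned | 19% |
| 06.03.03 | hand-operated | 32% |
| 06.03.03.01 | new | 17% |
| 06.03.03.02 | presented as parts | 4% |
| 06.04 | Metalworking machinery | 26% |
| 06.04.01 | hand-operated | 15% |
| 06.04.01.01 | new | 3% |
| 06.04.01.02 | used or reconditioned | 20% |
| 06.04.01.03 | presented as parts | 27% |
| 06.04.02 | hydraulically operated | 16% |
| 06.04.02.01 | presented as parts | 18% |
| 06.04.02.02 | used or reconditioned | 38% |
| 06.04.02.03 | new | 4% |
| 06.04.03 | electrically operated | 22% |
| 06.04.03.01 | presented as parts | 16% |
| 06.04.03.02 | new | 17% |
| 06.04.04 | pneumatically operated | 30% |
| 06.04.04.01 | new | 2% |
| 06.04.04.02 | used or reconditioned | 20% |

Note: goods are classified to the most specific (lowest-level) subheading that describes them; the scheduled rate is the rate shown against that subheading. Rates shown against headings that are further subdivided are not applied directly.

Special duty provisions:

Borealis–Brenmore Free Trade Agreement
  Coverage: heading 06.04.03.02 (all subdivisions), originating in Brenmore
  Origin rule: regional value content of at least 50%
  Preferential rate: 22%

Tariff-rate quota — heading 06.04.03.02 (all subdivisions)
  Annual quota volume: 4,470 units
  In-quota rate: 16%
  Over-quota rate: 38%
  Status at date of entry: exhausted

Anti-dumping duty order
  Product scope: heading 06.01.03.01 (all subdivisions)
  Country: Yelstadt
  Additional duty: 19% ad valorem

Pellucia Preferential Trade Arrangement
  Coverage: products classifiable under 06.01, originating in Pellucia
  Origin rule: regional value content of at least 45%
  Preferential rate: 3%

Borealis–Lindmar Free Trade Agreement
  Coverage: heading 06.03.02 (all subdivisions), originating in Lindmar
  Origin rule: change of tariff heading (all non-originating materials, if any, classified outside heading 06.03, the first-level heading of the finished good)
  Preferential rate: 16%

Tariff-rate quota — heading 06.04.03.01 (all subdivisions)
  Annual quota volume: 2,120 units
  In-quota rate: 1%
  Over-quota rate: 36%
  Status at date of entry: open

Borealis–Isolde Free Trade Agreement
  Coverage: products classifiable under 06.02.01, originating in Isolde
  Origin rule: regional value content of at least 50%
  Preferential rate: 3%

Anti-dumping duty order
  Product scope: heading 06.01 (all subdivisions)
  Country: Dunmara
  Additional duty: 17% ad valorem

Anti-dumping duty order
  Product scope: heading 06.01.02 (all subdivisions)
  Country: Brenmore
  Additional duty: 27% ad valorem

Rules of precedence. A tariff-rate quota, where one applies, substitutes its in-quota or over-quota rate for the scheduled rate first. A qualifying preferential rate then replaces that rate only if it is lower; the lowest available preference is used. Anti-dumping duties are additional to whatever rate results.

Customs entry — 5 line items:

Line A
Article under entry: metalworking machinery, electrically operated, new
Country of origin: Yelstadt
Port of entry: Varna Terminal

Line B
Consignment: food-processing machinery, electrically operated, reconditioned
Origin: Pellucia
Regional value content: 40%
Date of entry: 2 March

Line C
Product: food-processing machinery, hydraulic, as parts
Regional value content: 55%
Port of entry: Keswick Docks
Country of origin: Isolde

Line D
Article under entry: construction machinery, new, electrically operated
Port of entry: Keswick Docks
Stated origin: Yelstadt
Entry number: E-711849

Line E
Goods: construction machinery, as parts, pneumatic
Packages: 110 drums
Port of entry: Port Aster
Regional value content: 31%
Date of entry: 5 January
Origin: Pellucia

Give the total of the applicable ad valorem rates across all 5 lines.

124%

Line A: metalworking → 06.04; electrically operated → 06.04.03; new → 06.04.03.02. Scheduled 17%. quota on 06.04.03.02 exhausted → over-quota 38%. → 38%.
Line B: food-processing → 06.02; electrically operated → 06.02.02; reconditioned → 06.02.02.03. Scheduled 30%. Pellucia agreement on 06.01: 06.02.02.03 not covered. → 30%.
Line C: food-processing → 06.02; hydraulic → 06.02.01; as parts → 06.02.01.03. Scheduled 28%. Isolde agreement on 06.02.01: RVC ≥ 50% → 3% available; preferential 3%. → 3%.
Line D: construction → 06.01; electrically operated → 06.01.03; new → 06.01.03.02. Scheduled 22%. No special measure applies. → 22%.
Line E: construction → 06.01; pneumatic → 06.01.01; as parts → 06.01.01.02. Scheduled 31%. Pellucia agreement on 06.01: RVC < 45%. → 31%.
Sum: 38% + 30% + 3% + 22% + 31% = 124%.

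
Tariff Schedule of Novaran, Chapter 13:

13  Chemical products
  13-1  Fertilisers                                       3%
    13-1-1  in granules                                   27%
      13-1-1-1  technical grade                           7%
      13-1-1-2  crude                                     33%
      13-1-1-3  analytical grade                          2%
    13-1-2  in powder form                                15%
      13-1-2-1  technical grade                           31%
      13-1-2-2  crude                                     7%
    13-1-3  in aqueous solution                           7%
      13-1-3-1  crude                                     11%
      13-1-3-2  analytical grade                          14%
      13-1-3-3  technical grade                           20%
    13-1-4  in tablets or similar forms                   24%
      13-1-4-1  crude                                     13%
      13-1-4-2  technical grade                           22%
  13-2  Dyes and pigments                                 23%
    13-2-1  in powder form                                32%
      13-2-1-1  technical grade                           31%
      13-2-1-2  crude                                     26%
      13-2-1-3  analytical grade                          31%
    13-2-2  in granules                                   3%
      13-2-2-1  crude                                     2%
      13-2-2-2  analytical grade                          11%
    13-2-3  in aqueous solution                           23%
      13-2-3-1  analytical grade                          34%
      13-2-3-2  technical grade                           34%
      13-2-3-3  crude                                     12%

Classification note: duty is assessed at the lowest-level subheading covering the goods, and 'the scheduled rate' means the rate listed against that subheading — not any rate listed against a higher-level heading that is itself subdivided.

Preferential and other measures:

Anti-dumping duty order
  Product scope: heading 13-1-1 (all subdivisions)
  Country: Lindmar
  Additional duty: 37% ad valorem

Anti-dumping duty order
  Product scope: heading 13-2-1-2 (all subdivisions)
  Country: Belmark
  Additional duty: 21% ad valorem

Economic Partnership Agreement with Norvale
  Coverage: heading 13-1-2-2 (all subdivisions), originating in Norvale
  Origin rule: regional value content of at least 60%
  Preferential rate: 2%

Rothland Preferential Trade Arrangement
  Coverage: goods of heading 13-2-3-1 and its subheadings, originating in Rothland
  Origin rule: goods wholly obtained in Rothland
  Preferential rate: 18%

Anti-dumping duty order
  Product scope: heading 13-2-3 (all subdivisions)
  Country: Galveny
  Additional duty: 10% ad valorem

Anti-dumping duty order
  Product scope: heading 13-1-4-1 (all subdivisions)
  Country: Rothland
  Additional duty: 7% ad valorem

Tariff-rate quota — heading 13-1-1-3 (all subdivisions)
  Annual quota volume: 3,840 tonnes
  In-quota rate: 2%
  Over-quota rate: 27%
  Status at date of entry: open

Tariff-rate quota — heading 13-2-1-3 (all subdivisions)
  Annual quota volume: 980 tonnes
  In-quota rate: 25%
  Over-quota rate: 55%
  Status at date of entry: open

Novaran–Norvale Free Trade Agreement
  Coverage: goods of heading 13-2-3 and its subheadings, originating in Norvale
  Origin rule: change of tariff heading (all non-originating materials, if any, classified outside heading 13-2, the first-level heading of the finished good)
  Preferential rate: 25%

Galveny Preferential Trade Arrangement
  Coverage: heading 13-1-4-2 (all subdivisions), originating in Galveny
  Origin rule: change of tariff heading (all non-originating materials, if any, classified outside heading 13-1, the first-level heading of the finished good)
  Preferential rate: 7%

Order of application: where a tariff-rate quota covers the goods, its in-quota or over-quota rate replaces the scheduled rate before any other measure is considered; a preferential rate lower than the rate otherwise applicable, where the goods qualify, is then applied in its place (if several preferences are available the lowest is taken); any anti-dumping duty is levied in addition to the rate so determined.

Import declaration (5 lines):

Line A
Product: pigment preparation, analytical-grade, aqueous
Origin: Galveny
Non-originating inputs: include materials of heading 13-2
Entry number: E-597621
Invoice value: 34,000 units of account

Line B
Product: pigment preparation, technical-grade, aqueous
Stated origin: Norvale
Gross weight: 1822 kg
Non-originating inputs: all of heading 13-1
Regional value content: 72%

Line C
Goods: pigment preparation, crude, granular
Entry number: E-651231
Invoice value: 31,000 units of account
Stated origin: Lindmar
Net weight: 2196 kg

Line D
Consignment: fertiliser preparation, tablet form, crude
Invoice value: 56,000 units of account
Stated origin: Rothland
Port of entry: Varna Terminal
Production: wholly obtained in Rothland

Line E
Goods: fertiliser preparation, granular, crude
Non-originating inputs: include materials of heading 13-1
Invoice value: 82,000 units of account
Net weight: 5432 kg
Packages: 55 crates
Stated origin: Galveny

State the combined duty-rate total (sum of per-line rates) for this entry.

124%

Line A: pigment → 13-2; aqueous → 13-2-3; analytical-grade → 13-2-3-1. Scheduled 34%. Galveny agreement on 13-1-4-2: 13-2-3-1 not covered; anti-dumping (Galveny, 13-2-3): +10%; total 34% + 10% = 44%. → 44%.
Line B: pigment → 13-2; aqueous → 13-2-3; technical-grade → 13-2-3-2. Scheduled 34%. Norvale agreement on 13-1-2-2: 13-2-3-2 not covered; Norvale agreement on 13-2-3: CTH met → 25% available; preferential 25%. → 25%.
Line C: pigment → 13-2; granular → 13-2-2; crude → 13-2-2-1. Scheduled 2%. No special measure applies. → 2%.
Line D: fertiliser → 13-1; tablet form → 13-1-4; crude → 13-1-4-1. Scheduled 13%. Rothland agreement on 13-2-3-1: 13-1-4-1 not covered; anti-dumping (Rothland, 13-1-4-1): +7%; total 13% + 7% = 20%. → 20%.
Line E: fertiliser → 13-1; granular → 13-1-1; crude → 13-1-1-2. Scheduled 33%. Galveny agreement on 13-1-4-2: 13-1-1-2 not covered. → 33%.
Sum: 44% + 25% + 2% + 20% + 33% = 124%.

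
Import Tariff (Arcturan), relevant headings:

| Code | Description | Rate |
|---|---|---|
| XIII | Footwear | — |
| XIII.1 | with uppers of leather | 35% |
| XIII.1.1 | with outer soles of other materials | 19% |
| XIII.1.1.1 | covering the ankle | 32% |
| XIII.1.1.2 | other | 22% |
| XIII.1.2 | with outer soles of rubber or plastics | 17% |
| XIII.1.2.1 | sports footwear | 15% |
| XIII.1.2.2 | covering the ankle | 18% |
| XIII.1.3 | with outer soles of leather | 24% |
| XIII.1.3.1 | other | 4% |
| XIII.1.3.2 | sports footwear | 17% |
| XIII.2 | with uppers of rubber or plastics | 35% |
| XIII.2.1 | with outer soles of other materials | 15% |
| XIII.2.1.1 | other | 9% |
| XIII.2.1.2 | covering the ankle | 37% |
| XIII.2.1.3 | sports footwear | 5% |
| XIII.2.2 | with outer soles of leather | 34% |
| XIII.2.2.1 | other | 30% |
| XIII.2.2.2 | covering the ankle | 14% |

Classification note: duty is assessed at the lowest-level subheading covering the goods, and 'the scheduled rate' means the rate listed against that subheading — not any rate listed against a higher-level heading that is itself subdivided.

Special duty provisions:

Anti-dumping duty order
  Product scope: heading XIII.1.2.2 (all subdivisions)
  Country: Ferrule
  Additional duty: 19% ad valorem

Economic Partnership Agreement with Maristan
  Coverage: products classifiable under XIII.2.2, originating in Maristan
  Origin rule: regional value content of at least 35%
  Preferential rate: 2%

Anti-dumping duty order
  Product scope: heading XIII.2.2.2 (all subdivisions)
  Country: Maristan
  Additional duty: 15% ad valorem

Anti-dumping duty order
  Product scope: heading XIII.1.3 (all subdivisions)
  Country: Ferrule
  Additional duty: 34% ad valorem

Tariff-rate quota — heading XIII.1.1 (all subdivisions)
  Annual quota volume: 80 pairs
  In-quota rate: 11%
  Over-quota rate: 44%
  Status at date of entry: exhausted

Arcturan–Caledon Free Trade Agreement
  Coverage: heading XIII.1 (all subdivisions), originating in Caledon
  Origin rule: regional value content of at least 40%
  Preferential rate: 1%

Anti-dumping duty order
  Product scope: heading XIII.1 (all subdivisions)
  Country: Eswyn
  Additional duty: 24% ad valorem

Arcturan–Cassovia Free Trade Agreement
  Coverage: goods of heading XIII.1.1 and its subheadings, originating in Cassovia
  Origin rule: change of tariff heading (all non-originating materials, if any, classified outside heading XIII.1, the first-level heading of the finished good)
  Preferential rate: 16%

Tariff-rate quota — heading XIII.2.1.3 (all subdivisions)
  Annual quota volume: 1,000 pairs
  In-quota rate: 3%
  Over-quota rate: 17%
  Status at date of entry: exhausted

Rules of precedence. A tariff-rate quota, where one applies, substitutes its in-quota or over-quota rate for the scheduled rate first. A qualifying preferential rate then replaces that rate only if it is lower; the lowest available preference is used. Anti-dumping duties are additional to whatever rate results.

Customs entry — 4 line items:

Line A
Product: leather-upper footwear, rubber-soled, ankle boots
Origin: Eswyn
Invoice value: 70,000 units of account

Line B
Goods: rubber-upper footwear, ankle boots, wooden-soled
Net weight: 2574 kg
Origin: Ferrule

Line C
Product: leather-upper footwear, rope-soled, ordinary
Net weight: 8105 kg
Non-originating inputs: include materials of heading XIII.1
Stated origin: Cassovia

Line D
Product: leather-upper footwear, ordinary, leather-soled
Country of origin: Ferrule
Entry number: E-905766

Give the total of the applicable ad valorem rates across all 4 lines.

Line A: leather-upper → XIII.1; rubber-soled → XIII.1.2; ankle boots → XIII.1.2.2. Scheduled 18%. anti-dumping (Eswyn, XIII.1): +24%; total 18% + 24% = 42%. → 42%.
Line B: rubber-upper → XIII.2; wooden-soled → XIII.2.1; ankle boots → XIII.2.1.2. Scheduled 37%. No special measure applies. → 37%.
Line C: leather-upper → XIII.1; rope-soled → XIII.1.1; ordinary → XIII.1.1.2. Scheduled 22%. quota on XIII.1.1 exhausted → over-quota 44%; Cassovia agreement on XIII.1.1: CTH not met. → 44%.
Line D: leather-upper → XIII.1; leather-soled → XIII.1.3; ordinary → XIII.1.3.1. Scheduled 4%. anti-dumping (Ferrule, XIII.1.3): +34%; total 4% + 34% = 38%. → 38%.
Sum: 42% + 37% + 44% + 38% = 161%.

161%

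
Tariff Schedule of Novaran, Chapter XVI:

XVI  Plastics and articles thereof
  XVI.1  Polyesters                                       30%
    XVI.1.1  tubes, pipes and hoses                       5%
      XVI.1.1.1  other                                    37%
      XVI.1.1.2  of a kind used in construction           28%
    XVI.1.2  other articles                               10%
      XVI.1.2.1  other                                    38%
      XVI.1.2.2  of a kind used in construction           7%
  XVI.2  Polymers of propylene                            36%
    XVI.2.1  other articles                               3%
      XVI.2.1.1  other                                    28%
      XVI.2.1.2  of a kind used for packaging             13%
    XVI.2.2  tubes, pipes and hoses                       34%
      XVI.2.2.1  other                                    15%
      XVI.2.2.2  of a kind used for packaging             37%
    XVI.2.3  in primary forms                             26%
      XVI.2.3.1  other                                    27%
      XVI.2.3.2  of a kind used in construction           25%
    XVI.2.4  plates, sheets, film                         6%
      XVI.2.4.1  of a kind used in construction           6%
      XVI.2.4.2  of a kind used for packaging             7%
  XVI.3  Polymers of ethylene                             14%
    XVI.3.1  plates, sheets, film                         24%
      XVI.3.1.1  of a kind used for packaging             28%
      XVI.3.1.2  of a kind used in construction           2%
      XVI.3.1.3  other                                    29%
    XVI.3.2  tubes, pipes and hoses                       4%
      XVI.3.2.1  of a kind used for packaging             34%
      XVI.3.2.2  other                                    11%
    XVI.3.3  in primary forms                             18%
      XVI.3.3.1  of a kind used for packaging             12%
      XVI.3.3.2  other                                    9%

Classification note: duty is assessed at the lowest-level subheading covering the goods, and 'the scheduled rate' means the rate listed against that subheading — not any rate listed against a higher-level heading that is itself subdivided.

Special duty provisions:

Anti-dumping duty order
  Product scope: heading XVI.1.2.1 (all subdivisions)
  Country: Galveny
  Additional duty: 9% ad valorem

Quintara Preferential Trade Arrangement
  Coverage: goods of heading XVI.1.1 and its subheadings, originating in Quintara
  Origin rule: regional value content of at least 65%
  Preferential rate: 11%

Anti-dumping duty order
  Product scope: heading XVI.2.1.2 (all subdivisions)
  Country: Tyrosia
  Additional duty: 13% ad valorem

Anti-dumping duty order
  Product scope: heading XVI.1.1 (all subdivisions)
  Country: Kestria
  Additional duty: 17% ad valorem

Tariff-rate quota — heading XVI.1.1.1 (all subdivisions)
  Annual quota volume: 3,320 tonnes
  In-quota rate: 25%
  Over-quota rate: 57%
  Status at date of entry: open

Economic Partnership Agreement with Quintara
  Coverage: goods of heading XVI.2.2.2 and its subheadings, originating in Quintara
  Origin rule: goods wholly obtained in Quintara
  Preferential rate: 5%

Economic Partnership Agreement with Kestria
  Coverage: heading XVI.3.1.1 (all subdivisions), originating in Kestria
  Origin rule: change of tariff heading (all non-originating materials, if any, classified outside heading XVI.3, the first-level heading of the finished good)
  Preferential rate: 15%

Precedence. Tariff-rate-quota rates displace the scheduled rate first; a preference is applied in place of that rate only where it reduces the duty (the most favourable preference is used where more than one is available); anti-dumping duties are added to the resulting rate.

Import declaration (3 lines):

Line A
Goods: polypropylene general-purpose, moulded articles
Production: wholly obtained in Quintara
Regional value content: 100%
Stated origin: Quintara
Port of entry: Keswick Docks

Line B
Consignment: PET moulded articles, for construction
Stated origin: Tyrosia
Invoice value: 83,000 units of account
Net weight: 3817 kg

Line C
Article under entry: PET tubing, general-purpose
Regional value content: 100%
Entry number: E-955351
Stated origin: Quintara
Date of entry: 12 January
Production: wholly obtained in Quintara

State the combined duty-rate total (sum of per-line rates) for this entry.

Line A: polypropylene → XVI.2; moulded articles → XVI.2.1; general-purpose → XVI.2.1.1. Scheduled 28%. Quintara agreement on XVI.1.1: XVI.2.1.1 not covered; Quintara agreement on XVI.2.2.2: XVI.2.1.1 not covered. → 28%.
Line B: PET → XVI.1; moulded articles → XVI.1.2; for construction → XVI.1.2.2. Scheduled 7%. No special measure applies. → 7%.
Line C: PET → XVI.1; tubing → XVI.1.1; general-purpose → XVI.1.1.1. Scheduled 37%. quota on XVI.1.1.1 open → in-quota 25%; Quintara agreement on XVI.1.1: RVC ≥ 65% → 11% available; Quintara agreement on XVI.2.2.2: XVI.1.1.1 not covered; preferential 11%. → 11%.
Sum: 28% + 7% + 11% = 46%.

46%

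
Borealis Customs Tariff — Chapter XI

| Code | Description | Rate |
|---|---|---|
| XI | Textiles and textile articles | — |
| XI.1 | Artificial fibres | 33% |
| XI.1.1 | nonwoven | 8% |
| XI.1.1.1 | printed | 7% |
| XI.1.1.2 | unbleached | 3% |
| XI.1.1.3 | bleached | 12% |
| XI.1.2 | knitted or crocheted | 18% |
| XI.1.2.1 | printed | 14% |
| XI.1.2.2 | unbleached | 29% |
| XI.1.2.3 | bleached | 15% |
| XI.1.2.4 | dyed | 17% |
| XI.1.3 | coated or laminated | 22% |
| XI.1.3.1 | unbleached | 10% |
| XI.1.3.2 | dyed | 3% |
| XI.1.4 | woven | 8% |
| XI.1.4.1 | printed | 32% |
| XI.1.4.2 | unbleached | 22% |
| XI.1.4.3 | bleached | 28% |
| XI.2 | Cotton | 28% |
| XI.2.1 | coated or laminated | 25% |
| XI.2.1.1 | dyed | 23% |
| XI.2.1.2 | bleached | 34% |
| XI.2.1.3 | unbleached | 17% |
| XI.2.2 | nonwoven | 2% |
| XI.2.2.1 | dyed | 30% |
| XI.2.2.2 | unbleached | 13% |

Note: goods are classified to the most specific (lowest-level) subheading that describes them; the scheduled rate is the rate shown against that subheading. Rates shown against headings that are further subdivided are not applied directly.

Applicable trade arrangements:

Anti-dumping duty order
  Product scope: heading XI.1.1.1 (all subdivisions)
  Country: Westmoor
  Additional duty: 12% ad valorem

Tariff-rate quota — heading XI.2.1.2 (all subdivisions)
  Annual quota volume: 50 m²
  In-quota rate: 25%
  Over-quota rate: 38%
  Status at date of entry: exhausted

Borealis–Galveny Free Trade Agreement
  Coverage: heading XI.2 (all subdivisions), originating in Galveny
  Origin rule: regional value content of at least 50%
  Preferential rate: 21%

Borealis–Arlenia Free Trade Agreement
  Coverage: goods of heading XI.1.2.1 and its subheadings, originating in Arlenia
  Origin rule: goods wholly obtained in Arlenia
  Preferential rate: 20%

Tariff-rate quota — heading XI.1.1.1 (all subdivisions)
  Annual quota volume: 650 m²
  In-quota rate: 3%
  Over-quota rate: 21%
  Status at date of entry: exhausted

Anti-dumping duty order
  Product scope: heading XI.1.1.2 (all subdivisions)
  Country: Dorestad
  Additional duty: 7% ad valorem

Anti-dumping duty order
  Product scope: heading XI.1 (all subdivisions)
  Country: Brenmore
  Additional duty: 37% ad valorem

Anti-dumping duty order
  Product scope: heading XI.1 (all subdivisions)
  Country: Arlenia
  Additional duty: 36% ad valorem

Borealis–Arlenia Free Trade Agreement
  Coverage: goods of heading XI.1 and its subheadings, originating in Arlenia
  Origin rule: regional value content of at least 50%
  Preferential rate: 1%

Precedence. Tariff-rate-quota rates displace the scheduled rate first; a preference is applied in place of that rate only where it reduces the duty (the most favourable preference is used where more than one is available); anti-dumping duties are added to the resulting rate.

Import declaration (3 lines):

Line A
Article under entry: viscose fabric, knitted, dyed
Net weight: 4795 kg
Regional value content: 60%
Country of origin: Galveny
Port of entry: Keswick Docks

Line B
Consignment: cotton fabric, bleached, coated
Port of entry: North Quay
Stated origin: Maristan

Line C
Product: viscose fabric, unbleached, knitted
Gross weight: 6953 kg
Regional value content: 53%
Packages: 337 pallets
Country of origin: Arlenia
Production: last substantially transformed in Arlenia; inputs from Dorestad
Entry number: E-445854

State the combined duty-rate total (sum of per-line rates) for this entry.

Line A: viscose → XI.1; knitted → XI.1.2; dyed → XI.1.2.4. Scheduled 17%. Galveny agreement on XI.2: XI.1.2.4 not covered. → 17%.
Line B: cotton → XI.2; coated → XI.2.1; bleached → XI.2.1.2. Scheduled 34%. quota on XI.2.1.2 exhausted → over-quota 38%. → 38%.
Line C: viscose → XI.1; knitted → XI.1.2; unbleached → XI.1.2.2. Scheduled 29%. Arlenia agreement on XI.1.2.1: XI.1.2.2 not covered; Arlenia agreement on XI.1: RVC ≥ 50% → 1% available; preferential 1%; anti-dumping (Arlenia, XI.1): +36%; total 1% + 36% = 37%. → 37%.
Sum: 17% + 38% + 37% = 92%.

92%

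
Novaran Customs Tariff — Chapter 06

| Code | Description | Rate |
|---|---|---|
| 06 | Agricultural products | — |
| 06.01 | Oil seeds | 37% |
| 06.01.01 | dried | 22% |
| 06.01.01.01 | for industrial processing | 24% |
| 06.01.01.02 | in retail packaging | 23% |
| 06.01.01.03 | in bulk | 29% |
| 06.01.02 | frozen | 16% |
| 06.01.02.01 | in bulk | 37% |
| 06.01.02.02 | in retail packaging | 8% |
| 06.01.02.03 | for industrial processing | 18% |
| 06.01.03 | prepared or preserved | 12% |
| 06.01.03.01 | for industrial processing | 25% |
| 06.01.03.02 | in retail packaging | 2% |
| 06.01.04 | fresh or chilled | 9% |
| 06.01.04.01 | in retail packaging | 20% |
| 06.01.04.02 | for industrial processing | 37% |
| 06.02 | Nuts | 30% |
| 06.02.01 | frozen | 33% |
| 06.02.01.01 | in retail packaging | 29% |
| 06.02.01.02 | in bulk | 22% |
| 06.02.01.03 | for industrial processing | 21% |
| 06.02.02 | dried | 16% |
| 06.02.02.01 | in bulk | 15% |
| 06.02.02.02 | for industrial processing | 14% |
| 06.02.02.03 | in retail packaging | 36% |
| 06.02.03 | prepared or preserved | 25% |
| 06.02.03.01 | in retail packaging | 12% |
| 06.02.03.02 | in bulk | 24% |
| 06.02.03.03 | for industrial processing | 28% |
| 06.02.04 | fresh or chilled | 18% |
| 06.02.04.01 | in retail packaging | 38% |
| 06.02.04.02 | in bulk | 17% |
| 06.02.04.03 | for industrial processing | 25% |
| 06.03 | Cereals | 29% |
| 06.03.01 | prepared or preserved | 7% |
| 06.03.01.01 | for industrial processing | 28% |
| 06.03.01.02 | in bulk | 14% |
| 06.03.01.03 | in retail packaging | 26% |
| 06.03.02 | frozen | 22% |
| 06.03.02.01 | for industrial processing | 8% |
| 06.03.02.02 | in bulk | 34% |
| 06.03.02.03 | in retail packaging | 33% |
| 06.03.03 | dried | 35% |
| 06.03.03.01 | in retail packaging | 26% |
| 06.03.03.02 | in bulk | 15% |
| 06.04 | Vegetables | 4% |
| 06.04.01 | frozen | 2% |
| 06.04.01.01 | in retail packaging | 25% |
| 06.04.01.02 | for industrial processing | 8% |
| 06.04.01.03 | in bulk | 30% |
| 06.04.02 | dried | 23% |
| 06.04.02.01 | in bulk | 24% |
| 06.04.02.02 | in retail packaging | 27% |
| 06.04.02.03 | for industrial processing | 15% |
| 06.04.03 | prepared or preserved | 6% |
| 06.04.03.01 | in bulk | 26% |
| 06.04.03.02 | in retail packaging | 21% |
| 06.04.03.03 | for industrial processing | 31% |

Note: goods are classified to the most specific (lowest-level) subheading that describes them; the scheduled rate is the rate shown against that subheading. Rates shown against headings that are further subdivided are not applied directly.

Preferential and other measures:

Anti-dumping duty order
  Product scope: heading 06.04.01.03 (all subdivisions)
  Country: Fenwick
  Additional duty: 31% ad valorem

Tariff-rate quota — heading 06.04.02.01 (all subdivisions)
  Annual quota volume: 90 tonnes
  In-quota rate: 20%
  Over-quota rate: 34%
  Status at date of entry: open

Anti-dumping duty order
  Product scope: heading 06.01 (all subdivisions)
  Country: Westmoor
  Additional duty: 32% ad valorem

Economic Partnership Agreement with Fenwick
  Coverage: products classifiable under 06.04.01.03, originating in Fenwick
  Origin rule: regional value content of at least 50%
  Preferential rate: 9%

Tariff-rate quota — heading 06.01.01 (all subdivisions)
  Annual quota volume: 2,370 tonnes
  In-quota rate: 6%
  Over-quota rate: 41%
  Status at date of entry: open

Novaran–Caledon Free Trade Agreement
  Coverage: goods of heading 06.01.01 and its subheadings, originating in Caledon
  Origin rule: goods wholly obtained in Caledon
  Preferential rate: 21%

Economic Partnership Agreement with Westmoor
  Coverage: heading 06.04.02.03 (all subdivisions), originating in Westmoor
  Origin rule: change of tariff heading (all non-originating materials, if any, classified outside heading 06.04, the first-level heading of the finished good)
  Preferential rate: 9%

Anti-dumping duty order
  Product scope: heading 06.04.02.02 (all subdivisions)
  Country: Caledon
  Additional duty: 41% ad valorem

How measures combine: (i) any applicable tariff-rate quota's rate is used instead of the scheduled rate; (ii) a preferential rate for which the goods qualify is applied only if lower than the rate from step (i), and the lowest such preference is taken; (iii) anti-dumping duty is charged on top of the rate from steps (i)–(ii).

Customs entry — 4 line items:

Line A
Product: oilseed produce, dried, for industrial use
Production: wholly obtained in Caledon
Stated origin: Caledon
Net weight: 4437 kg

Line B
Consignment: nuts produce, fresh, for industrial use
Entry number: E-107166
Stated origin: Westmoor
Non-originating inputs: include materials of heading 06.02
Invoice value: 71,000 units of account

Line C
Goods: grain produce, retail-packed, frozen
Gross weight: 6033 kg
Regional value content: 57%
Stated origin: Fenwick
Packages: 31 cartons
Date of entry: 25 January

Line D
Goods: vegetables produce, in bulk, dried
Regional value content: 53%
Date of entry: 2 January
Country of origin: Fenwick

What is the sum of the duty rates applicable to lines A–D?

84%

Line A: oilseed → 06.01; dried → 06.01.01; for industrial use → 06.01.01.01. Scheduled 24%. quota on 06.01.01 open → in-quota 6%; Caledon agreement on 06.01.01: wholly obtained → 21% available; preference 21% not lower than 6% → no reduction. → 6%.
Line B: nuts → 06.02; fresh → 06.02.04; for industrial use → 06.02.04.03. Scheduled 25%. Westmoor agreement on 06.04.02.03: 06.02.04.03 not covered. → 25%.
Line C: grain → 06.03; frozen → 06.03.02; retail-packed → 06.03.02.03. Scheduled 33%. Fenwick agreement on 06.04.01.03: 06.03.02.03 not covered. → 33%.
Line D: vegetables → 06.04; dried → 06.04.02; in bulk → 06.04.02.01. Scheduled 24%. quota on 06.04.02.01 open → in-quota 20%; Fenwick agreement on 06.04.01.03: 06.04.02.01 not covered. → 20%.
Sum: 6% + 25% + 33% + 20% = 84%.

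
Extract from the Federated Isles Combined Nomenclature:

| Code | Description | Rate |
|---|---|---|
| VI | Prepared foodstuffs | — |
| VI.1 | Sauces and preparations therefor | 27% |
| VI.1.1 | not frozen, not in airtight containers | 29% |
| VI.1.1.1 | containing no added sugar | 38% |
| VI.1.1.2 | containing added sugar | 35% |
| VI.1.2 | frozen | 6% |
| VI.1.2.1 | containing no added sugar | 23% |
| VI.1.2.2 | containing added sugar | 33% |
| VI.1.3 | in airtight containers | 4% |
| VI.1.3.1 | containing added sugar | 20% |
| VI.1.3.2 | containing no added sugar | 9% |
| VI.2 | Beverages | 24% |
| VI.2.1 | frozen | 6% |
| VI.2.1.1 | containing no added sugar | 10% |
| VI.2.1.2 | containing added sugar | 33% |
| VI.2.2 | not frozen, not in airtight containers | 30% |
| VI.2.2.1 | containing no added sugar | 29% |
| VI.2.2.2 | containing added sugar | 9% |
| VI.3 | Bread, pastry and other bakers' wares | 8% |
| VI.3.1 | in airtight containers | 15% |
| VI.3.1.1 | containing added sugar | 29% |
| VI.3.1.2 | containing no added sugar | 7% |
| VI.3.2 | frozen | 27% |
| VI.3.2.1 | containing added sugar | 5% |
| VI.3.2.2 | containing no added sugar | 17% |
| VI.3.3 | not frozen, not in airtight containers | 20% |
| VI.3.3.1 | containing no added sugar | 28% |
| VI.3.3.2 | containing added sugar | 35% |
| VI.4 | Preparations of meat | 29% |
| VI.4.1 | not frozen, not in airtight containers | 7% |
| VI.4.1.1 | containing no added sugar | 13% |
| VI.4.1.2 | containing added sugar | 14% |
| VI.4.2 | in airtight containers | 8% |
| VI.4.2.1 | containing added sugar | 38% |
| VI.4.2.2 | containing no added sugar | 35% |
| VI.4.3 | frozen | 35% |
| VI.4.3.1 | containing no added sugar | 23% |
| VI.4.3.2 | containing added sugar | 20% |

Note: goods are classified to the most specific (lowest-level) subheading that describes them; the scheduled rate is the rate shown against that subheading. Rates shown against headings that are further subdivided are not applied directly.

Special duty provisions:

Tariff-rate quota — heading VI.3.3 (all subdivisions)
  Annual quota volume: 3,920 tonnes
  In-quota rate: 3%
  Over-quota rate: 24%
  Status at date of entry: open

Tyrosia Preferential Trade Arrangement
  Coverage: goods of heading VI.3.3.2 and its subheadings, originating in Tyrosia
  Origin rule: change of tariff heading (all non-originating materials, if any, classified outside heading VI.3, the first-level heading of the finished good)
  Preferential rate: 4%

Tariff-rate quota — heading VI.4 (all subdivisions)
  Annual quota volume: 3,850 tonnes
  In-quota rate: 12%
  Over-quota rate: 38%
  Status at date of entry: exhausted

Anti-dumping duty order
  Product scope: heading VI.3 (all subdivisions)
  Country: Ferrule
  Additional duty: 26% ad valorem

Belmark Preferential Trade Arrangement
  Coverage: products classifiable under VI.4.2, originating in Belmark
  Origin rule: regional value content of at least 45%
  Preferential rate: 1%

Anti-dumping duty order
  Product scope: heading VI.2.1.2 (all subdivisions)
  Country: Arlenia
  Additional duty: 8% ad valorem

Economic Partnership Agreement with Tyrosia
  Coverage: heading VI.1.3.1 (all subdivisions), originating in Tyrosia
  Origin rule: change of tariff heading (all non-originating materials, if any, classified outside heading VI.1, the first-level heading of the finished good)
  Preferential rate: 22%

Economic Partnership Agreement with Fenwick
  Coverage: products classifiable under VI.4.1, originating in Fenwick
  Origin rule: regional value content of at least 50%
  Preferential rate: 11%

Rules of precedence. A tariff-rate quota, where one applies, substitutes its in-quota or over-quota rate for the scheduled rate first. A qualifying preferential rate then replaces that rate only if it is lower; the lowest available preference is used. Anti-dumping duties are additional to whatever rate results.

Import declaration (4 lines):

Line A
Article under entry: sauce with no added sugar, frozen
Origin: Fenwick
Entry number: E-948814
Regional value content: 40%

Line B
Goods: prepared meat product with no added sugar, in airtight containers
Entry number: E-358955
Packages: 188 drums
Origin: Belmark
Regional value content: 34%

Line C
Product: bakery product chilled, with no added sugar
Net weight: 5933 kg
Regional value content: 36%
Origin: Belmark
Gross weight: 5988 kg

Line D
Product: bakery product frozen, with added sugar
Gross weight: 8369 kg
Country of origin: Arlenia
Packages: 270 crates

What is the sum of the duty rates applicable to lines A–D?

69%

Line A: sauce → VI.1; frozen → VI.1.2; with no added sugar → VI.1.2.1. Scheduled 23%. Fenwick agreement on VI.4.1: VI.1.2.1 not covered. → 23%.
Line B: prepared meat product → VI.4; in airtight containers → VI.4.2; with no added sugar → VI.4.2.2. Scheduled 35%. quota on VI.4 exhausted → over-quota 38%; Belmark agreement on VI.4.2: RVC < 45%. → 38%.
Line C: bakery product → VI.3; chilled → VI.3.3; with no added sugar → VI.3.3.1. Scheduled 28%. quota on VI.3.3 open → in-quota 3%; Belmark agreement on VI.4.2: VI.3.3.1 not covered. → 3%.
Line D: bakery product → VI.3; frozen → VI.3.2; with added sugar → VI.3.2.1. Scheduled 5%. No special measure applies. → 5%.
Sum: 23% + 38% + 3% + 5% = 69%.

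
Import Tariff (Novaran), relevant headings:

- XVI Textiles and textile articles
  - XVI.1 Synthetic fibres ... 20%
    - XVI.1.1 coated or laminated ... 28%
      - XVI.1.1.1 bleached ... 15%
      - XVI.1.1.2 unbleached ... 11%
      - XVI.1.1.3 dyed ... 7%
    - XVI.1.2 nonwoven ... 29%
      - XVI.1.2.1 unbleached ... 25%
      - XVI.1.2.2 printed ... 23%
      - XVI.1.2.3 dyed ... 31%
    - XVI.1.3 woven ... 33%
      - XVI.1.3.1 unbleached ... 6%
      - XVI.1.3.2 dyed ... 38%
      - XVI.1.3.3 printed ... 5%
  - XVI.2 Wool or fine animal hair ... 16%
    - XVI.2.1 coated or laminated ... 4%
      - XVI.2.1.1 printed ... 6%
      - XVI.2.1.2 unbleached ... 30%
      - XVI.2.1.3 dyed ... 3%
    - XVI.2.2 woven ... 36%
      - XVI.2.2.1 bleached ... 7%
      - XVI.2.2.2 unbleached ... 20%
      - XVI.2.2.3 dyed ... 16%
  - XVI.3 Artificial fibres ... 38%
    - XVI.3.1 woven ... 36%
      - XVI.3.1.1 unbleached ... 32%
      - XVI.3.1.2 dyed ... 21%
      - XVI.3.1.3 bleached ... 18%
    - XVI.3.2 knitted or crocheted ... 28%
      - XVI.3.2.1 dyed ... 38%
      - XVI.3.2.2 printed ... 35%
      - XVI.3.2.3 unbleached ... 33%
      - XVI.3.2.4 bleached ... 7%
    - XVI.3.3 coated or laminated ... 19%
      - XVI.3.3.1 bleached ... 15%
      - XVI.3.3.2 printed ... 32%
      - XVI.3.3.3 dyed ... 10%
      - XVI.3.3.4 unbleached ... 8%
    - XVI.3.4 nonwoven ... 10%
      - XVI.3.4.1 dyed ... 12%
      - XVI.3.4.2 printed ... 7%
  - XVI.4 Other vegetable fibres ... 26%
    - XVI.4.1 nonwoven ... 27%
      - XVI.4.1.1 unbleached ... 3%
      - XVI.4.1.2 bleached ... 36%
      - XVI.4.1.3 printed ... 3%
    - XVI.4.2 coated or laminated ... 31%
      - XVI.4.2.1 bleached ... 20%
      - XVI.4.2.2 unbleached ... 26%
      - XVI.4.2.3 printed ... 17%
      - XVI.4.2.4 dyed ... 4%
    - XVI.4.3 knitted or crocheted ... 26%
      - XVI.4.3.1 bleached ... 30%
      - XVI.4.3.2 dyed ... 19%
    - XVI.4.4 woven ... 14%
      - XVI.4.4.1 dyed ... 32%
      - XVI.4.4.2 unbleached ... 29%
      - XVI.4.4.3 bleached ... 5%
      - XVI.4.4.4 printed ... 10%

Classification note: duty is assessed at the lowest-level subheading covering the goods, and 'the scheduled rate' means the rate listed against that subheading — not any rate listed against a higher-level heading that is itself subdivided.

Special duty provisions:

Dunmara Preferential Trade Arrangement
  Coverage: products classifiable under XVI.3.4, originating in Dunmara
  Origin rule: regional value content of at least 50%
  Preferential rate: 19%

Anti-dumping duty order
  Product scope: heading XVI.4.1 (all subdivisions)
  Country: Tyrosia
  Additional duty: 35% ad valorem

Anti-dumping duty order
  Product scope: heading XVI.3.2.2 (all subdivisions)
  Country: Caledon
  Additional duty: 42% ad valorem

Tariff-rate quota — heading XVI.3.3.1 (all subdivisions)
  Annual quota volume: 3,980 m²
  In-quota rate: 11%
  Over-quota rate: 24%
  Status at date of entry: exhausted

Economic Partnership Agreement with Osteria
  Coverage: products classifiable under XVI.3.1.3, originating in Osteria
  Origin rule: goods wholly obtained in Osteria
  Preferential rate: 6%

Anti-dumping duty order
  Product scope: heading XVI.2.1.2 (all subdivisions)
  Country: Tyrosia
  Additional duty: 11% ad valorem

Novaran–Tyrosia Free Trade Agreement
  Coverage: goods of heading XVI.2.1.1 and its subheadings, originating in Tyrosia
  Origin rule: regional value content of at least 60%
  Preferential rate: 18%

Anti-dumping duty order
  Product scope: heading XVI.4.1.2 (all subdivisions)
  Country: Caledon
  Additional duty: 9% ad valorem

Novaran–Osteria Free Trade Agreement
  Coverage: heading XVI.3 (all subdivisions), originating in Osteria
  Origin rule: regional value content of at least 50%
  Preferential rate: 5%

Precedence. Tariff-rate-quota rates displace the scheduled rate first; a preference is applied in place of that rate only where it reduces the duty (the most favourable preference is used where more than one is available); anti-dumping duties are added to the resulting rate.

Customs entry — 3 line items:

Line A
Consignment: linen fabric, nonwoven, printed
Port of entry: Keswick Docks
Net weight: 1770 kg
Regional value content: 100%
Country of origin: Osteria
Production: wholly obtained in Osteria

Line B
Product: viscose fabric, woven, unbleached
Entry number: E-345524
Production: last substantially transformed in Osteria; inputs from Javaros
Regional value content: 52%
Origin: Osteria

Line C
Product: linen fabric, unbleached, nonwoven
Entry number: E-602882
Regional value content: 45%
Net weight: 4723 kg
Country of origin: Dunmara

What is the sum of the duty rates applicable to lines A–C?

Line A: linen → XVI.4; nonwoven → XVI.4.1; printed → XVI.4.1.3. Scheduled 3%. Osteria agreement on XVI.3.1.3: XVI.4.1.3 not covered; Osteria agreement on XVI.3: XVI.4.1.3 not covered. → 3%.
Line B: viscose → XVI.3; woven → XVI.3.1; unbleached → XVI.3.1.1. Scheduled 32%. Osteria agreement on XVI.3.1.3: XVI.3.1.1 not covered; Osteria agreement on XVI.3: RVC ≥ 50% → 5% available; preferential 5%. → 5%.
Line C: linen → XVI.4; nonwoven → XVI.4.1; unbleached → XVI.4.1.1. Scheduled 3%. Dunmara agreement on XVI.3.4: XVI.4.1.1 not covered. → 3%.
Sum: 3% + 5% + 3% = 11%.

11%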